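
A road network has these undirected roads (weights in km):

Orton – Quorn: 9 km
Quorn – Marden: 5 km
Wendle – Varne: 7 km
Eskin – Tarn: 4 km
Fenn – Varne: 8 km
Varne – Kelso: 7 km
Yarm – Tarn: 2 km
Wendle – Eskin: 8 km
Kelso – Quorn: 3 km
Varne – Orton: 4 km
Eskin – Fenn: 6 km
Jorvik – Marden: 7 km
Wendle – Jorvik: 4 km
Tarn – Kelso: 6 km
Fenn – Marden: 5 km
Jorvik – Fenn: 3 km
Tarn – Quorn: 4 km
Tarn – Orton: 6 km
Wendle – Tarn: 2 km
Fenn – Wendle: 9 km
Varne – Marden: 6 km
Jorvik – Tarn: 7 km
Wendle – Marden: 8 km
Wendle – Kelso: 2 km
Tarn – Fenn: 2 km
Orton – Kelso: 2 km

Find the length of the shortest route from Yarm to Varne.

11 km

Settle nodes by increasing distance from Yarm:
Yarm: 0
Tarn: 2  (via Yarm)
Fenn: 4  (via Tarn)
Wendle: 4  (via Tarn)
Quorn: 6  (via Tarn)
Eskin: 6  (via Tarn)
Kelso: 6  (via Wendle)
Jorvik: 7  (via Fenn)
Orton: 8  (via Tarn)
Marden: 9  (via Fenn)
Varne: 11  (via Wendle)
Shortest route: Yarm–Tarn–Wendle–Varne = 11 km.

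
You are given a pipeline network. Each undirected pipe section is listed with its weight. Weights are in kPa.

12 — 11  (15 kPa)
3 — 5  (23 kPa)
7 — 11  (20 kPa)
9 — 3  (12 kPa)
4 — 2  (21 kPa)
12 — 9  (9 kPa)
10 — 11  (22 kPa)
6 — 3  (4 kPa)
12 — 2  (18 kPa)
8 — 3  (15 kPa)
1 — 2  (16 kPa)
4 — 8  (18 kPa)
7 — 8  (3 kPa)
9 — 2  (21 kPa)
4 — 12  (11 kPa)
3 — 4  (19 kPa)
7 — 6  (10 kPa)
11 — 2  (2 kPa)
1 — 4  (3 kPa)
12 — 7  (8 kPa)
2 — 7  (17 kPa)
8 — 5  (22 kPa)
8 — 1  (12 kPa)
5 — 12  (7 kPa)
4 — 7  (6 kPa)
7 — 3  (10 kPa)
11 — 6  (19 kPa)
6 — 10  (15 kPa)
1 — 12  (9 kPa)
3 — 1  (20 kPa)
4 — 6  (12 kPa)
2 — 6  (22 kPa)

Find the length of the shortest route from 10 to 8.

28 kPa

Running Dijkstra from 10:
10: 0
6: 15  (via 10)
3: 19  (via 6)
11: 22  (via 10)
2: 24  (via 11)
7: 25  (via 6)
4: 27  (via 6)
8: 28  (via 7)
Shortest route: 10 → 6 → 7 → 8 = 28 kPa.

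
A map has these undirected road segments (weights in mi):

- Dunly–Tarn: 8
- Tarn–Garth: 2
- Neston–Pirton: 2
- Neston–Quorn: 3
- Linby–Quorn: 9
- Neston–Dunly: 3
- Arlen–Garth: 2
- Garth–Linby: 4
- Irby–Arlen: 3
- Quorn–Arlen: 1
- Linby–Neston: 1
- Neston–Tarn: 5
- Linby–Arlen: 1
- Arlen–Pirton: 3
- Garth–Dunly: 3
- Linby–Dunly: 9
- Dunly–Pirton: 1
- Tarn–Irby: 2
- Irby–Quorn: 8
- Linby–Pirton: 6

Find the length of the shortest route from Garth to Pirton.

4 mi

Settle nodes by increasing distance from Garth:
Garth: 0
Tarn: 2  (via Garth)
Arlen: 2  (via Garth)
Dunly: 3  (via Garth)
Quorn: 3  (via Arlen)
Linby: 3  (via Arlen)
Irby: 4  (via Tarn)
Neston: 4  (via Linby)
Pirton: 4  (via Dunly)
Shortest route: Garth–Dunly–Pirton = 4 mi.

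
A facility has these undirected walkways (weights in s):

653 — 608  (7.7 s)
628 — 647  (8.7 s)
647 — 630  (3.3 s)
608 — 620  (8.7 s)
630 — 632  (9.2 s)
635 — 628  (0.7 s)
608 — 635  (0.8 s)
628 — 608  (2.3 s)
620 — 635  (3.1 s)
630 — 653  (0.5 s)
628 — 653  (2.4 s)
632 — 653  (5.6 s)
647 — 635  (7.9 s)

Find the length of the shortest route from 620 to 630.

6.7 s

Candidate routes:
620 → 635 → 608 → 628 → 653 → 630: 3.1+0.8+2.3+2.4+0.5 = 9.1
620 → 635 → 628 → 653 → 630: 3.1+0.7+2.4+0.5 = 6.7
The minimum is 6.7 s via 620 → 635 → 628 → 653 → 630.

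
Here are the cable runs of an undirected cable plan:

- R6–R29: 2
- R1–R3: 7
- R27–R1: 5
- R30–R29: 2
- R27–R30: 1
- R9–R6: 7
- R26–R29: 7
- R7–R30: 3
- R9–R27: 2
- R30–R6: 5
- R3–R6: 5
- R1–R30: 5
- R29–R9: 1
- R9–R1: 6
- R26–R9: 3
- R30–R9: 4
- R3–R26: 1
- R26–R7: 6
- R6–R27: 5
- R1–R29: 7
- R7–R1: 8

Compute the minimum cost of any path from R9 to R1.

6

Shortest distances from R9:
R9: 0
R29: 1  (via R9)
R27: 2  (via R9)
R30: 3  (via R29)
R26: 3  (via R9)
R6: 3  (via R29)
R3: 4  (via R26)
R1: 6  (via R9)
Shortest route: R9–R1 = 6.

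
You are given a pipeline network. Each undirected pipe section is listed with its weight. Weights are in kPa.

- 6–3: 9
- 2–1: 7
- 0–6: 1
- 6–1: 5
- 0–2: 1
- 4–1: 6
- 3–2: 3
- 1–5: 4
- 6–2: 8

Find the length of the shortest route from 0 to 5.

Running Dijkstra from 0:
0: 0
2: 1  (via 0)
6: 1  (via 0)
3: 4  (via 2)
1: 6  (via 6)
5: 10  (via 1)
Shortest route: 0–6–1–5 = 10 kPa.

10 kPa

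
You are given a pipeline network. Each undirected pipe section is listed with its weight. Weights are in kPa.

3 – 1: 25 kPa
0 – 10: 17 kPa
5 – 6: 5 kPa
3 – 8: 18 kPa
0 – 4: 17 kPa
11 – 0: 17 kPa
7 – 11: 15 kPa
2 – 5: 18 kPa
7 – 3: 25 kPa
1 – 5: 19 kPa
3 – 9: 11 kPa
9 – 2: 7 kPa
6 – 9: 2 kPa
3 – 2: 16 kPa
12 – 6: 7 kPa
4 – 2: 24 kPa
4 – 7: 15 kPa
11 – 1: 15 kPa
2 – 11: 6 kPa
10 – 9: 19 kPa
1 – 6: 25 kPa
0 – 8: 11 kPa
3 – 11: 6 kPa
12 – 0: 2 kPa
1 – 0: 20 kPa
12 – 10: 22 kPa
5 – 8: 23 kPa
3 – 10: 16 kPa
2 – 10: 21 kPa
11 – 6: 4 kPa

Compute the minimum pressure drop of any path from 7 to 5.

Compare a few routes:
7 - 11 - 6 - 5: 15+4+5 = 24
7 - 11 - 2 - 5: 15+6+18 = 39
7 - 11 - 2 - 9 - 6 - 5: 15+6+7+2+5 = 35
Cheapest is 7 - 11 - 6 - 5 at 24 kPa.

24 kPa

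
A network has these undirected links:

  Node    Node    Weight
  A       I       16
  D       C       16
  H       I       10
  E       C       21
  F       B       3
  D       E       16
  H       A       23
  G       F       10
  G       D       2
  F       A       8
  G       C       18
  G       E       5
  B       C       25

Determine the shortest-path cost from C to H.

59

Settle nodes by increasing distance from C:
C: 0
D: 16  (via C)
G: 18  (via C)
E: 21  (via C)
B: 25  (via C)
F: 28  (via G)
A: 36  (via F)
I: 52  (via A)
H: 59  (via A)
Shortest route: C–G–F–A–H = 59.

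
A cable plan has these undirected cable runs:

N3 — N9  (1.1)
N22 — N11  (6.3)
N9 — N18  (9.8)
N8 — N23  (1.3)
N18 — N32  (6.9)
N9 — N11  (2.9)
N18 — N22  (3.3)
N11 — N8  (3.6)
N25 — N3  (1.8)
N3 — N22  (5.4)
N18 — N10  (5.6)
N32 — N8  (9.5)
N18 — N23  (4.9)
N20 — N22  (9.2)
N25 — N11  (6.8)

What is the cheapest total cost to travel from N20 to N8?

18.7

Candidate routes:
N20 → N22 → N11 → N8: 9.2+6.3+3.6 = 19.1
N20 → N22 → N18 → N23 → N8: 9.2+3.3+4.9+1.3 = 18.7
The minimum is 18.7 via N20 → N22 → N18 → N23 → N8.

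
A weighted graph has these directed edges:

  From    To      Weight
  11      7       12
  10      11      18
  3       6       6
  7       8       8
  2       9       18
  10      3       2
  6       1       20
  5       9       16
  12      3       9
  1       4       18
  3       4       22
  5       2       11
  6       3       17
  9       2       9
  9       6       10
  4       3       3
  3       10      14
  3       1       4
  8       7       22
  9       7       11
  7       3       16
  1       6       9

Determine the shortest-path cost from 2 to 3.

Running Dijkstra from 2:
2: 0
9: 18  (via 2)
6: 28  (via 9)
7: 29  (via 9)
8: 37  (via 7)
3: 45  (via 6)
Shortest route: 2–9–6–3 = 45.

45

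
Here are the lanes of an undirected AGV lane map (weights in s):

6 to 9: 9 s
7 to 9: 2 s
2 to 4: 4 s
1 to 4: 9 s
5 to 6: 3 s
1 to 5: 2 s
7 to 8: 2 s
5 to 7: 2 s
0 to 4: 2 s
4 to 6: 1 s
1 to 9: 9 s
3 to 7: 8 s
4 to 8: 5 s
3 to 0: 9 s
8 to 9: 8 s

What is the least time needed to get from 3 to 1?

12 s

Compare a few routes:
3–0–4–6–5–1: 9+2+1+3+2 = 17
3–7–5–1: 8+2+2 = 12
3–7–9–1: 8+2+9 = 19
Cheapest is 3–7–5–1 at 12 s.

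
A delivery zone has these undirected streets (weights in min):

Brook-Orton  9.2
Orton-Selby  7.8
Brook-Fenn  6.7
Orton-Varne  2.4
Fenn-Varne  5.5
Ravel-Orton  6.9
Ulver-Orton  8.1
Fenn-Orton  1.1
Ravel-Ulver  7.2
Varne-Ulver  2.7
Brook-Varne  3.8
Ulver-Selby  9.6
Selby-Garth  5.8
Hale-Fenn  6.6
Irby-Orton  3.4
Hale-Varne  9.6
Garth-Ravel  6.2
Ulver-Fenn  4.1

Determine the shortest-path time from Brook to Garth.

19.3 min

Compare a few routes:
Brook - Varne - Orton - Ravel - Garth: 3.8+2.4+6.9+6.2 = 19.3
Brook - Varne - Ulver - Ravel - Garth: 3.8+2.7+7.2+6.2 = 19.9
Brook - Varne - Orton - Selby - Garth: 3.8+2.4+7.8+5.8 = 19.8
Brook - Fenn - Orton - Ravel - Garth: 6.7+1.1+6.9+6.2 = 20.9
Cheapest is Brook - Varne - Orton - Ravel - Garth at 19.3 min.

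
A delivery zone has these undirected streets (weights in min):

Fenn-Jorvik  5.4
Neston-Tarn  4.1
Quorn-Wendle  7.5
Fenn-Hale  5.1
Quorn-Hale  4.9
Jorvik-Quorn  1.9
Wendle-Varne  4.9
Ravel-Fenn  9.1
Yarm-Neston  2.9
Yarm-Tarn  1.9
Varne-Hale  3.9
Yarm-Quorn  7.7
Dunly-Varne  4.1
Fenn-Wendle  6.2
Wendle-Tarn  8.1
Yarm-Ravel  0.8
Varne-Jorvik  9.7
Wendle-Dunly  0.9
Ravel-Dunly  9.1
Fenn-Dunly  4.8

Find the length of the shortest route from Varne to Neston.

Shortest distances from Varne:
Varne: 0
Hale: 3.9  (via Varne)
Dunly: 4.1  (via Varne)
Wendle: 4.9  (via Varne)
Quorn: 8.8  (via Hale)
Fenn: 8.9  (via Dunly)
Jorvik: 9.7  (via Varne)
Tarn: 13  (via Wendle)
Ravel: 13.2  (via Dunly)
Yarm: 14  (via Ravel)
Neston: 16.9  (via Yarm)
Shortest route: Varne–Dunly–Ravel–Yarm–Neston = 16.9 min.

16.9 min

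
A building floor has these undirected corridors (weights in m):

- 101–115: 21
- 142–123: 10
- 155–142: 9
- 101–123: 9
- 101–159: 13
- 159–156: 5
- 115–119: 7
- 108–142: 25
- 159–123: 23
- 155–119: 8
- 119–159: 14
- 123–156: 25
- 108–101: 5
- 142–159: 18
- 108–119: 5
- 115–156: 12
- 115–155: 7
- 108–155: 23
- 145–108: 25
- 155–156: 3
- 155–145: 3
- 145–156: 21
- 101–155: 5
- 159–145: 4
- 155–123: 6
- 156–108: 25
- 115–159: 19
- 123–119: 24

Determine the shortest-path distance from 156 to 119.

Running Dijkstra from 156:
156: 0
155: 3  (via 156)
159: 5  (via 156)
145: 6  (via 155)
101: 8  (via 155)
123: 9  (via 155)
115: 10  (via 155)
119: 11  (via 155)
Shortest route: 156 → 155 → 119 = 11 m.

11 m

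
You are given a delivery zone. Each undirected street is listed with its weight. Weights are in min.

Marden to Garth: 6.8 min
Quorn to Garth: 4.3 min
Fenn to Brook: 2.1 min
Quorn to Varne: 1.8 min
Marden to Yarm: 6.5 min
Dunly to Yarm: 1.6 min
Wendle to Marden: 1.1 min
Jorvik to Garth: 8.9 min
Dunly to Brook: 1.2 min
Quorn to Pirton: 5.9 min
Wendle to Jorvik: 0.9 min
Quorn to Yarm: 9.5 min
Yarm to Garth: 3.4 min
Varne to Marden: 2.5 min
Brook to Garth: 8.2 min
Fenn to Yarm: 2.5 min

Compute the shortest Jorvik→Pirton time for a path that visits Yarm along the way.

22.1 min

Shortest Jorvik→Yarm: Jorvik → Wendle → Marden → Yarm = 8.5
Best Yarm to Pirton: Yarm → Garth → Quorn → Pirton costing 13.6
Total via Yarm: 8.5 + 13.6 = 22.1 min.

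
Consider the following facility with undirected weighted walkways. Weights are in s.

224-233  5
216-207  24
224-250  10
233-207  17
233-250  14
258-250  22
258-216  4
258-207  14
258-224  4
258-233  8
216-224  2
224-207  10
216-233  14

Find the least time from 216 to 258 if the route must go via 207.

26 s

Best 216 to 207: 216 → 224 → 207 costing 12
Best 207 to 258: 207 → 258 costing 14
Total via 207: 12 + 14 = 26 s.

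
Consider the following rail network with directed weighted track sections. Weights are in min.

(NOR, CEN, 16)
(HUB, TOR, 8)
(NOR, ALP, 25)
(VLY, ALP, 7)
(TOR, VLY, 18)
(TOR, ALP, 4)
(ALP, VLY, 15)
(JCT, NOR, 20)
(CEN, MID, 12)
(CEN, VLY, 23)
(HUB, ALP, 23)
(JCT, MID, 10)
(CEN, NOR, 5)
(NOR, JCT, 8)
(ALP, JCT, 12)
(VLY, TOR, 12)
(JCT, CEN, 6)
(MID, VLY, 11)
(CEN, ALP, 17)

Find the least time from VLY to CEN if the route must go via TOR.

Shortest VLY→TOR: VLY–TOR = 12
Best TOR to CEN: TOR–ALP–JCT–CEN costing 22
Total via TOR: 12 + 22 = 34 min.

34 min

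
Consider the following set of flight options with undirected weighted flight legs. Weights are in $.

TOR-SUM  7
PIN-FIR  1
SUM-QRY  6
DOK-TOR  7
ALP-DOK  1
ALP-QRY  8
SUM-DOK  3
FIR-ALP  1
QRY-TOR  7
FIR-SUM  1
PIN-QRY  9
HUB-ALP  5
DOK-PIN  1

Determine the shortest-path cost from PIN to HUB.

$7

Running Dijkstra from PIN:
PIN: 0
FIR: 1  (via PIN)
DOK: 1  (via PIN)
ALP: 2  (via FIR)
SUM: 2  (via FIR)
HUB: 7  (via ALP)
Shortest route: PIN–FIR–ALP–HUB = $7.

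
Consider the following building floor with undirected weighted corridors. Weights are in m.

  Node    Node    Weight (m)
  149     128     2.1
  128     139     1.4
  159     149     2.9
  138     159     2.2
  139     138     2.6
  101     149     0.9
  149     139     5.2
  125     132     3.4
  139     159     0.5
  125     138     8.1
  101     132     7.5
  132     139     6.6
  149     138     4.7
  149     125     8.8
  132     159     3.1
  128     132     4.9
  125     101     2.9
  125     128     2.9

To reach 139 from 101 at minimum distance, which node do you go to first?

Compare a few routes:
101 → 149 → 128 → 139: 0.9+2.1+1.4 = 4.4
101 → 149 → 159 → 139: 0.9+2.9+0.5 = 4.3
Cheapest is 101 → 149 → 159 → 139 at 4.3 m.
So from 101 the first move is to 149.

149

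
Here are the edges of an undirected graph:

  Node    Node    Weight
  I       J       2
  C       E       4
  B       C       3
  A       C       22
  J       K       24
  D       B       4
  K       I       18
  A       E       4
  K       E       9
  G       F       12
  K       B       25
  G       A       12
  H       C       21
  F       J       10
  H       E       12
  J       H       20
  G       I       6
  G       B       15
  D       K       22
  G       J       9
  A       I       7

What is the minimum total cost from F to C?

Running Dijkstra from F:
F: 0
J: 10  (via F)
G: 12  (via F)
I: 12  (via J)
A: 19  (via I)
E: 23  (via A)
B: 27  (via G)
C: 27  (via E)
Shortest route: F → J → I → A → E → C = 27.

27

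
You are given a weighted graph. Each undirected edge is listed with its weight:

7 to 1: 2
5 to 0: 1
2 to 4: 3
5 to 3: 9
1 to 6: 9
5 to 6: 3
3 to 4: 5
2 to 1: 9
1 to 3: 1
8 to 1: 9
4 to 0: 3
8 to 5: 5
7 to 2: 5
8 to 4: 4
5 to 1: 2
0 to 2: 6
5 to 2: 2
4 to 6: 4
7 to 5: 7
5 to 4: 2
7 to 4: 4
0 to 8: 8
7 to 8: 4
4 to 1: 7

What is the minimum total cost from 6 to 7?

Running Dijkstra from 6:
6: 0
5: 3  (via 6)
0: 4  (via 5)
4: 4  (via 6)
1: 5  (via 5)
2: 5  (via 5)
3: 6  (via 1)
7: 7  (via 1)
Shortest route: 6–5–1–7 = 7.

7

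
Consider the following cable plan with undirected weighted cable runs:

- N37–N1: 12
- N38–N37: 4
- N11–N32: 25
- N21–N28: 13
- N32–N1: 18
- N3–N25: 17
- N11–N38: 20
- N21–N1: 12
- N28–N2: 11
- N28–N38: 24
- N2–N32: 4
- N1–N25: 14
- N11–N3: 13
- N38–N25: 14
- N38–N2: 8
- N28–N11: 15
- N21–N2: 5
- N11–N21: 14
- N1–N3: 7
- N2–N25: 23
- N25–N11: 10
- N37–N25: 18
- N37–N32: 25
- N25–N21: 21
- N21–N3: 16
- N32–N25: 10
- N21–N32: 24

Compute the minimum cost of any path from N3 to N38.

23

Candidate routes:
N3 - N21 - N2 - N38: 16+5+8 = 29
N3 - N1 - N37 - N38: 7+12+4 = 23
The minimum is 23 via N3 - N1 - N37 - N38.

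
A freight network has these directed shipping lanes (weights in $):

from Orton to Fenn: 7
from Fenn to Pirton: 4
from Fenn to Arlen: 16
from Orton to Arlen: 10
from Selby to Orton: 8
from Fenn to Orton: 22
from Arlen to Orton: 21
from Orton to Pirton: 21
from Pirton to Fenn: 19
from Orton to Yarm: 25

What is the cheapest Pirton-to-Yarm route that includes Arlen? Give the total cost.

Best Pirton to Arlen: Pirton–Fenn–Arlen costing 35
Best Arlen to Yarm: Arlen–Orton–Yarm costing 46
Total via Arlen: 35 + 46 = $81.

$81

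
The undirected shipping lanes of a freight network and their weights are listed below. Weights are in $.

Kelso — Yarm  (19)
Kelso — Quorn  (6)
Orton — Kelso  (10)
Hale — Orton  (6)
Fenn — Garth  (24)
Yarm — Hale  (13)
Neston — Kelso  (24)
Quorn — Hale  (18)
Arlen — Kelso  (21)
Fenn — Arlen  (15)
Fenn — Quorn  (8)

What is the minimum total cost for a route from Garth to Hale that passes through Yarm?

Shortest Garth→Yarm: Garth → Fenn → Quorn → Kelso → Yarm = 57
Best Yarm to Hale: Yarm → Hale costing 13
Total via Yarm: 57 + 13 = $70.

$70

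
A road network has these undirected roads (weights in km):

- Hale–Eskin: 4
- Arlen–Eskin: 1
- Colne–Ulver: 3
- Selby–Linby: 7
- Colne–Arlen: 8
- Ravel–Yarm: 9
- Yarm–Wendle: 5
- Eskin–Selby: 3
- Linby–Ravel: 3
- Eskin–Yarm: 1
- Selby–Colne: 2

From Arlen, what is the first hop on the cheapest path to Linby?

Compare a few routes:
Arlen → Eskin → Selby → Linby: 1+3+7 = 11
Arlen → Eskin → Yarm → Ravel → Linby: 1+1+9+3 = 14
Cheapest is Arlen → Eskin → Selby → Linby at 11 km.
So from Arlen the first move is to Eskin.

Eskin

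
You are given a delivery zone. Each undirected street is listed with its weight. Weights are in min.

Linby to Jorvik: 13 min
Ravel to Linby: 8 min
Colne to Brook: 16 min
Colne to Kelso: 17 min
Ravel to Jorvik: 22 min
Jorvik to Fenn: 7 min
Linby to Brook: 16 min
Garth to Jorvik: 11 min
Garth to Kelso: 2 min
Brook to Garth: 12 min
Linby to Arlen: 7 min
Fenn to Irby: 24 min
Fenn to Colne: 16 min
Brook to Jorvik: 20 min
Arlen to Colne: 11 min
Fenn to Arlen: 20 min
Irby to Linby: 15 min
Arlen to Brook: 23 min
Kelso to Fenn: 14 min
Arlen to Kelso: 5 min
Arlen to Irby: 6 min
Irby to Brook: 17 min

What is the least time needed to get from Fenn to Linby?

Shortest distances from Fenn:
Fenn: 0
Jorvik: 7  (via Fenn)
Kelso: 14  (via Fenn)
Garth: 16  (via Kelso)
Colne: 16  (via Fenn)
Arlen: 19  (via Kelso)
Linby: 20  (via Jorvik)
Shortest route: Fenn–Jorvik–Linby = 20 min.

20 min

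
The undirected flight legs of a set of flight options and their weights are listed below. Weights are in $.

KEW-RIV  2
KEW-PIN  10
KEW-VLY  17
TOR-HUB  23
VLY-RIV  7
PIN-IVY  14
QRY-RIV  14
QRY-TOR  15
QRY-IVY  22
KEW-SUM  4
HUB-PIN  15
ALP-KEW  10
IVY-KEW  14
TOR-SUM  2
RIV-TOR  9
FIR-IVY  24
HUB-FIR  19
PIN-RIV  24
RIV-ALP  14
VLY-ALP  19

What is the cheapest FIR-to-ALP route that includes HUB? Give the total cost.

$54

Best FIR to HUB: FIR → HUB costing 19
Shortest HUB→ALP: HUB → PIN → KEW → ALP = 35
Total via HUB: 19 + 35 = $54.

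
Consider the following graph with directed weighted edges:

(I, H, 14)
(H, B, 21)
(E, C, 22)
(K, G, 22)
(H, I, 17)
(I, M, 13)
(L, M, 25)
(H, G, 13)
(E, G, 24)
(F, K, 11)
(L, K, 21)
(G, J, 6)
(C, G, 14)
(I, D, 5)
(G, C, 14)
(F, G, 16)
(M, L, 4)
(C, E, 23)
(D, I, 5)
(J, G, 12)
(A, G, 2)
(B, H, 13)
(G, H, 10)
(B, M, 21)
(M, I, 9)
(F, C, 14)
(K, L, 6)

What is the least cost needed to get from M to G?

36

Settle nodes by increasing distance from M:
M: 0
L: 4  (via M)
I: 9  (via M)
D: 14  (via I)
H: 23  (via I)
K: 25  (via L)
G: 36  (via H)
Shortest route: M–I–H–G = 36.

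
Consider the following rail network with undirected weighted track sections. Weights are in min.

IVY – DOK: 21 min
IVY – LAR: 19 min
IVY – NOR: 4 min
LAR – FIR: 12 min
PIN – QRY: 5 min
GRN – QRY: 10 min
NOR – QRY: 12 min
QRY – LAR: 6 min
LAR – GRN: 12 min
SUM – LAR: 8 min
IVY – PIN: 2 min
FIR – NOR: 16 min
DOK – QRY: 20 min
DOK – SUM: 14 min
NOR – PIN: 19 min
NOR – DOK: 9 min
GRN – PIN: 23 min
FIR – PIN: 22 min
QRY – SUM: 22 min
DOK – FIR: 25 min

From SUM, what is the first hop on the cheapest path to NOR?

Compare a few routes:
SUM → DOK → NOR: 14+9 = 23
SUM → LAR → QRY → PIN → IVY → NOR: 8+6+5+2+4 = 25
The minimum is 23 min via SUM → DOK → NOR.
So from SUM the first move is to DOK.

DOK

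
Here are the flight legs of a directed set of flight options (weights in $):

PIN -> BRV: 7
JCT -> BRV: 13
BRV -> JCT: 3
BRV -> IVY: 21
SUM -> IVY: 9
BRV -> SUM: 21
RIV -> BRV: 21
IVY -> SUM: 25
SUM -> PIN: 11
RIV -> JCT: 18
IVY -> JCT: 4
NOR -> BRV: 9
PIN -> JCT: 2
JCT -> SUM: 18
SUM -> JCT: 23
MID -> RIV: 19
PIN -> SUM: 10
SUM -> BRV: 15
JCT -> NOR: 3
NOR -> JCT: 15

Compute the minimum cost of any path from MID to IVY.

$61

Candidate routes:
MID–RIV–BRV–IVY: 19+21+21 = 61
MID–RIV–JCT–SUM–IVY: 19+18+18+9 = 64
The minimum is $61 via MID–RIV–BRV–IVY.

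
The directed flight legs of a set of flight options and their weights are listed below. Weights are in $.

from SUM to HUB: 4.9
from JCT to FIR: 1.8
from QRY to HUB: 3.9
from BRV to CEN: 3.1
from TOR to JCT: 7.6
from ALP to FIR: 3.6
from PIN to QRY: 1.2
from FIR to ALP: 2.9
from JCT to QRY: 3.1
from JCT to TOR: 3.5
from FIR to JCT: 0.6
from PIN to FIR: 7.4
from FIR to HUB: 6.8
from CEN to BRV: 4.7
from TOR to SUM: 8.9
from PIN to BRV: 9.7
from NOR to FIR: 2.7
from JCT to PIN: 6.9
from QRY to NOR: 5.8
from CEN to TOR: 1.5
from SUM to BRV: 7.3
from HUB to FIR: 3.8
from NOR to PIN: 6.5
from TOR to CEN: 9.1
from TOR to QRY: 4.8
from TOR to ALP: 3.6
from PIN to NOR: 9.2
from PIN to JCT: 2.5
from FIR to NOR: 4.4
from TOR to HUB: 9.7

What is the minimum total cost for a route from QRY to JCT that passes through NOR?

$9.1

Best QRY to NOR: QRY → NOR costing 5.8
Shortest NOR→JCT: NOR → FIR → JCT = 3.3
Total via NOR: 5.8 + 3.3 = $9.1.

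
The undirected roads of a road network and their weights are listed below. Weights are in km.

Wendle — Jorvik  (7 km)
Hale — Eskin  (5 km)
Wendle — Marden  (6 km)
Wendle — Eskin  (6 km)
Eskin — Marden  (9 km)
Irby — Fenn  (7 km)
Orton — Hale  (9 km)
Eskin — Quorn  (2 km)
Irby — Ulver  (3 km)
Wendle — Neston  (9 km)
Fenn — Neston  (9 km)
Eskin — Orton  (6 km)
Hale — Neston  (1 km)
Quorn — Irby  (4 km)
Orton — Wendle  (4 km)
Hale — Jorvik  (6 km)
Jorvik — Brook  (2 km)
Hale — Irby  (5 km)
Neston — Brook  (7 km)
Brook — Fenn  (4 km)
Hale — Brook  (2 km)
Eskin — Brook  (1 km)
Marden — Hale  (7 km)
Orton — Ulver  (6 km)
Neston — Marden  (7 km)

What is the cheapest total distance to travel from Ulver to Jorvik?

12 km

Enumerating some paths:
Ulver - Irby - Hale - Brook - Jorvik: 3+5+2+2 = 12
Ulver - Irby - Hale - Jorvik: 3+5+6 = 14
The minimum is 12 km via Ulver - Irby - Hale - Brook - Jorvik.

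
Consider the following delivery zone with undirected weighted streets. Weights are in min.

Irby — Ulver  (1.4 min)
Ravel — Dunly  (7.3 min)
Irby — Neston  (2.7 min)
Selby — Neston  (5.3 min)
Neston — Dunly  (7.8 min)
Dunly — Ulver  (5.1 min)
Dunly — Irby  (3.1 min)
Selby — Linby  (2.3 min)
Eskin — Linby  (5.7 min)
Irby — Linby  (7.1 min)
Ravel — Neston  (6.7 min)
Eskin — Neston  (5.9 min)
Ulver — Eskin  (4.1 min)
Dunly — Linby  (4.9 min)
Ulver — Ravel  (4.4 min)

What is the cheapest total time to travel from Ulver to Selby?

9.4 min

Running Dijkstra from Ulver:
Ulver: 0
Irby: 1.4  (via Ulver)
Neston: 4.1  (via Irby)
Eskin: 4.1  (via Ulver)
Ravel: 4.4  (via Ulver)
Dunly: 4.5  (via Irby)
Linby: 8.5  (via Irby)
Selby: 9.4  (via Neston)
Shortest route: Ulver–Irby–Neston–Selby = 9.4 min.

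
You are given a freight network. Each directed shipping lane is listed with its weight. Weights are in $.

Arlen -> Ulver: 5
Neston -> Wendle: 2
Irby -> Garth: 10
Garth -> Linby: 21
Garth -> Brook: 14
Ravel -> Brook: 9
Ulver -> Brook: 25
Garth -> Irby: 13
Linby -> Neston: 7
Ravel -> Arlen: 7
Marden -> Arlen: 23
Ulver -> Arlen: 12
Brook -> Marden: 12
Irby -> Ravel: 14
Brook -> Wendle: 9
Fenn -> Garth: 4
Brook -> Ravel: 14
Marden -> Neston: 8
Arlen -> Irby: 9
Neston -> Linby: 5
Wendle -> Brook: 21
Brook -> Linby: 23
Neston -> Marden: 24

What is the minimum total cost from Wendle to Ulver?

$47

Shortest distances from Wendle:
Wendle: 0
Brook: 21  (via Wendle)
Marden: 33  (via Brook)
Ravel: 35  (via Brook)
Neston: 41  (via Marden)
Arlen: 42  (via Ravel)
Linby: 44  (via Brook)
Ulver: 47  (via Arlen)
Shortest route: Wendle → Brook → Ravel → Arlen → Ulver = $47.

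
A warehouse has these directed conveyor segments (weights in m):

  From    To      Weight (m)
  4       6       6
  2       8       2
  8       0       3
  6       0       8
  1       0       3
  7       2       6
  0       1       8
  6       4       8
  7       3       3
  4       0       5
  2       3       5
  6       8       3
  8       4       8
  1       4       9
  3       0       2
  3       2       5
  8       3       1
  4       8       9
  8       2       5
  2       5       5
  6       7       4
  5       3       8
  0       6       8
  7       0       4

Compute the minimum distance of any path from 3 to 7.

Compare a few routes:
3–2–8–0–6–7: 5+2+3+8+4 = 22
3–0–6–7: 2+8+4 = 14
3–2–8–4–6–7: 5+2+8+6+4 = 25
The minimum is 14 m via 3–0–6–7.

14 m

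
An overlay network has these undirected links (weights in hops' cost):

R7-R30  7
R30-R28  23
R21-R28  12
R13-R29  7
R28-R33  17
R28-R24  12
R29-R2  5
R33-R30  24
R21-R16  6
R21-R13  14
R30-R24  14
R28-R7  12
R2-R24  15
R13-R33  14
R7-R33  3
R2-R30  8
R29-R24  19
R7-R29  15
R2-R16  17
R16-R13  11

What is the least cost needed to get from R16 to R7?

Compare a few routes:
R16 - R21 - R28 - R7: 6+12+12 = 30
R16 - R2 - R30 - R7: 17+8+7 = 32
R16 - R13 - R33 - R7: 11+14+3 = 28
Cheapest is R16 - R13 - R33 - R7 at 28 hops' cost.

28 hops' cost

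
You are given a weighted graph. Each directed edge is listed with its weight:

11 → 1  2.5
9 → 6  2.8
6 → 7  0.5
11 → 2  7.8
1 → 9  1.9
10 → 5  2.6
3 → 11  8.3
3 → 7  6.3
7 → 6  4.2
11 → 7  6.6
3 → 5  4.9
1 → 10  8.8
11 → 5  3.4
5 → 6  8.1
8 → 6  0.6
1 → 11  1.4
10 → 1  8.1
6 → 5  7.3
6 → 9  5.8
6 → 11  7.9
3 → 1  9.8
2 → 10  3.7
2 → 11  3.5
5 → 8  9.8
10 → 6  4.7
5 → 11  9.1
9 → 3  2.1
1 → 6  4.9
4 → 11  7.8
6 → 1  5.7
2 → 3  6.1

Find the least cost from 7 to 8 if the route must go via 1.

24.5

Best 7 to 1: 7 → 6 → 1 costing 9.9
Best 1 to 8: 1 → 11 → 5 → 8 costing 14.6
Total via 1: 9.9 + 14.6 = 24.5.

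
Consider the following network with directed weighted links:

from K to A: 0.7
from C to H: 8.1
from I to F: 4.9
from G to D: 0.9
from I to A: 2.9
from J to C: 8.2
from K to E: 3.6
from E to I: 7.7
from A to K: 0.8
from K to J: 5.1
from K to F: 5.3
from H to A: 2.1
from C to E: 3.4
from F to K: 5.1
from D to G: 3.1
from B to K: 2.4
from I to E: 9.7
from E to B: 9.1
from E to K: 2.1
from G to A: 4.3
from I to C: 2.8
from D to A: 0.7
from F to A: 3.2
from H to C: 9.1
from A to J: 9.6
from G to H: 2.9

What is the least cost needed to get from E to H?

18.6

Candidate routes:
E - I - C - H: 7.7+2.8+8.1 = 18.6
E - K - J - C - H: 2.1+5.1+8.2+8.1 = 23.5
Cheapest is E - I - C - H at 18.6.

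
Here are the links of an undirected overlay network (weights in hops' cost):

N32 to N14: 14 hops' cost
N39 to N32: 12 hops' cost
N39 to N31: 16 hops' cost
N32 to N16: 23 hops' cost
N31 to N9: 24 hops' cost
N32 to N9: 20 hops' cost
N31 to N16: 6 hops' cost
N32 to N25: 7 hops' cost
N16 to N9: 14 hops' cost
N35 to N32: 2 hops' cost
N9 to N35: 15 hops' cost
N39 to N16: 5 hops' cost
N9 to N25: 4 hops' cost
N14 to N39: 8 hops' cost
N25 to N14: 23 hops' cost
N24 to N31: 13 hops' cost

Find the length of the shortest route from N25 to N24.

Compare a few routes:
N25 - N9 - N16 - N31 - N24: 4+14+6+13 = 37
N25 - N32 - N39 - N16 - N31 - N24: 7+12+5+6+13 = 43
N25 - N9 - N31 - N24: 4+24+13 = 41
The minimum is 37 hops' cost via N25 - N9 - N16 - N31 - N24.

37 hops' cost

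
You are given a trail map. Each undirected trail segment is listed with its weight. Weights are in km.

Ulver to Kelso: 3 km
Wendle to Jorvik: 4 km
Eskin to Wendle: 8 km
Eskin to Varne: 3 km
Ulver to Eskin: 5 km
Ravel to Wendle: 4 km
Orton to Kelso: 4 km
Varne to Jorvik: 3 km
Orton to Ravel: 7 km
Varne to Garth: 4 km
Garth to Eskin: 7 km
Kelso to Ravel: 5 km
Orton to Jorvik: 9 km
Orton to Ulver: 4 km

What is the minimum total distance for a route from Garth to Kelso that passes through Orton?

Shortest Garth→Orton: Garth–Varne–Jorvik–Orton = 16
Shortest Orton→Kelso: Orton–Kelso = 4
Total via Orton: 16 + 4 = 20 km.

20 km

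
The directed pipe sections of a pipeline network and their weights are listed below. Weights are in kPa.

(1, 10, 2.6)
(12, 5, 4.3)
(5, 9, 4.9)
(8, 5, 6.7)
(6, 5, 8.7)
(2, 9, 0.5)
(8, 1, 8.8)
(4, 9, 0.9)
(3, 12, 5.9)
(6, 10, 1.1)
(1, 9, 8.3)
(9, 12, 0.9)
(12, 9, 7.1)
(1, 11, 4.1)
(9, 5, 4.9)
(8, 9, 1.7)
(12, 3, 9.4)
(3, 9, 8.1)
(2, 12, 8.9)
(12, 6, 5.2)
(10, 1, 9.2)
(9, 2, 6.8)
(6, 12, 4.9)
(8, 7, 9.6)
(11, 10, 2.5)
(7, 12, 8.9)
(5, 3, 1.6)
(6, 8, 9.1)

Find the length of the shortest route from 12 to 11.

19.6 kPa

Compare a few routes:
12 - 6 - 8 - 1 - 11: 5.2+9.1+8.8+4.1 = 27.2
12 - 6 - 10 - 1 - 11: 5.2+1.1+9.2+4.1 = 19.6
Cheapest is 12 - 6 - 10 - 1 - 11 at 19.6 kPa.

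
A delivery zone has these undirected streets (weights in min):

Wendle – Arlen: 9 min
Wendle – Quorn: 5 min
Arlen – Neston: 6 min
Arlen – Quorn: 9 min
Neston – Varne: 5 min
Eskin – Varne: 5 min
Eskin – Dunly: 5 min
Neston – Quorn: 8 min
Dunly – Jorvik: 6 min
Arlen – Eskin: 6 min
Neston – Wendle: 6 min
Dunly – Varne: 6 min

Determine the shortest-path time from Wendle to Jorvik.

23 min

Shortest distances from Wendle:
Wendle: 0
Quorn: 5  (via Wendle)
Neston: 6  (via Wendle)
Arlen: 9  (via Wendle)
Varne: 11  (via Neston)
Eskin: 15  (via Arlen)
Dunly: 17  (via Varne)
Jorvik: 23  (via Dunly)
Shortest route: Wendle–Neston–Varne–Dunly–Jorvik = 23 min.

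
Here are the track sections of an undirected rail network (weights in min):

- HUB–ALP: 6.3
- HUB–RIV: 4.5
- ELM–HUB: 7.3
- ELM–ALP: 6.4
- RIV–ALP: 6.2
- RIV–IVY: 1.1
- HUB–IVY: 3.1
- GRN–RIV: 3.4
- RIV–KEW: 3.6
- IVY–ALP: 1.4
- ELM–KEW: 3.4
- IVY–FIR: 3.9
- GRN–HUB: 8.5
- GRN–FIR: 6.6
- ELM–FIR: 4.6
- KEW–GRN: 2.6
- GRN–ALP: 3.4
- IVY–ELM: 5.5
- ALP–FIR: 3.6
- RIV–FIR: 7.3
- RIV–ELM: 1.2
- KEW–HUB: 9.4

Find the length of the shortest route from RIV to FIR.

Running Dijkstra from RIV:
RIV: 0
IVY: 1.1  (via RIV)
ELM: 1.2  (via RIV)
ALP: 2.5  (via IVY)
GRN: 3.4  (via RIV)
KEW: 3.6  (via RIV)
HUB: 4.2  (via IVY)
FIR: 5  (via IVY)
Shortest route: RIV → IVY → FIR = 5 min.

5 min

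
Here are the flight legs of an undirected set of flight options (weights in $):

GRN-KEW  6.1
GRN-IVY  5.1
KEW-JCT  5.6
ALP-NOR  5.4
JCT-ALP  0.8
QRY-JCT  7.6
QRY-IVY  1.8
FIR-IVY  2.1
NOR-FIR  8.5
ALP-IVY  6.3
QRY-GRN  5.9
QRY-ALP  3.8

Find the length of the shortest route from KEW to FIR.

$13.3

Compare a few routes:
KEW - JCT - ALP - QRY - IVY - FIR: 5.6+0.8+3.8+1.8+2.1 = 14.1
KEW - JCT - ALP - IVY - FIR: 5.6+0.8+6.3+2.1 = 14.8
KEW - GRN - IVY - FIR: 6.1+5.1+2.1 = 13.3
The minimum is $13.3 via KEW - GRN - IVY - FIR.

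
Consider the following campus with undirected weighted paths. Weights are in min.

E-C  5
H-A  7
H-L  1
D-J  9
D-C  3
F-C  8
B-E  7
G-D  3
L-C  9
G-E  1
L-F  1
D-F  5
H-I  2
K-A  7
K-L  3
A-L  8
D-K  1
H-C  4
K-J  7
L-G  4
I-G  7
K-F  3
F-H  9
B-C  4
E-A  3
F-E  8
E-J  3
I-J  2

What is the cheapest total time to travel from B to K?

Running Dijkstra from B:
B: 0
C: 4  (via B)
D: 7  (via C)
E: 7  (via B)
G: 8  (via E)
H: 8  (via C)
K: 8  (via D)
Shortest route: B–C–D–K = 8 min.

8 min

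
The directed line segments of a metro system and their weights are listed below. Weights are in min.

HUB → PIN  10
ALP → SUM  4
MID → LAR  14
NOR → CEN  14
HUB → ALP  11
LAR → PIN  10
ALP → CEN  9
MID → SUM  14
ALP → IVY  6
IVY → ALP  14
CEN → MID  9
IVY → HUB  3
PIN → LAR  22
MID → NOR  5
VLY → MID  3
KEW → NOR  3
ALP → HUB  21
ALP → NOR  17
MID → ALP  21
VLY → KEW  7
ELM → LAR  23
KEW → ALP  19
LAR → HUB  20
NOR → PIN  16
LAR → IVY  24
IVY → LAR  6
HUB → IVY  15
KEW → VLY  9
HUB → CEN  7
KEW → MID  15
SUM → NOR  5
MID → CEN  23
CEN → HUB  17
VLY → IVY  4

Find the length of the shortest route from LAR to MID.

36 min

Settle nodes by increasing distance from LAR:
LAR: 0
PIN: 10  (via LAR)
HUB: 20  (via LAR)
IVY: 24  (via LAR)
CEN: 27  (via HUB)
ALP: 31  (via HUB)
SUM: 35  (via ALP)
MID: 36  (via CEN)
Shortest route: LAR → HUB → CEN → MID = 36 min.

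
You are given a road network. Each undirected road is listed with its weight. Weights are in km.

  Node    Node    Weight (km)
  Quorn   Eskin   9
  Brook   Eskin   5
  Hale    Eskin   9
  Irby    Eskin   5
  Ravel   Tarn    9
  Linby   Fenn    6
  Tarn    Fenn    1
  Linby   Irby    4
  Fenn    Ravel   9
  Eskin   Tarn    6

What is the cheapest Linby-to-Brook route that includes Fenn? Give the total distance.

18 km

Best Linby to Fenn: Linby → Fenn costing 6
Shortest Fenn→Brook: Fenn → Tarn → Eskin → Brook = 12
Total via Fenn: 6 + 12 = 18 km.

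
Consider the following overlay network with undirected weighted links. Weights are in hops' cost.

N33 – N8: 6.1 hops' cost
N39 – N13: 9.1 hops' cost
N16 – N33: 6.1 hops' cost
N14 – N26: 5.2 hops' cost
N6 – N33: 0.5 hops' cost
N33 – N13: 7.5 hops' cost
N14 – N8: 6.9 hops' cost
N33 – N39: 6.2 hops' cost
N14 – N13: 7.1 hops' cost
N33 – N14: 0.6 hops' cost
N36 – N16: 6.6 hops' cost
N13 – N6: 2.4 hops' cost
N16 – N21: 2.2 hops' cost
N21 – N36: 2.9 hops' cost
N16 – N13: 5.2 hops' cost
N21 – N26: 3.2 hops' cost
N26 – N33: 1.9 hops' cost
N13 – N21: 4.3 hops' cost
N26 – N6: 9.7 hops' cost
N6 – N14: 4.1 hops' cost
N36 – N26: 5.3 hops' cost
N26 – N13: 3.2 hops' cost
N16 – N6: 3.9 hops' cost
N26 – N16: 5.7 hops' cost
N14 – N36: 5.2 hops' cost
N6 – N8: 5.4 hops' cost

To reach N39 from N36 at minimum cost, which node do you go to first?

N14

Candidate routes:
N36–N26–N33–N39: 5.3+1.9+6.2 = 13.4
N36–N14–N33–N39: 5.2+0.6+6.2 = 12
Cheapest is N36–N14–N33–N39 at 12 hops' cost.
So from N36 the first move is to N14.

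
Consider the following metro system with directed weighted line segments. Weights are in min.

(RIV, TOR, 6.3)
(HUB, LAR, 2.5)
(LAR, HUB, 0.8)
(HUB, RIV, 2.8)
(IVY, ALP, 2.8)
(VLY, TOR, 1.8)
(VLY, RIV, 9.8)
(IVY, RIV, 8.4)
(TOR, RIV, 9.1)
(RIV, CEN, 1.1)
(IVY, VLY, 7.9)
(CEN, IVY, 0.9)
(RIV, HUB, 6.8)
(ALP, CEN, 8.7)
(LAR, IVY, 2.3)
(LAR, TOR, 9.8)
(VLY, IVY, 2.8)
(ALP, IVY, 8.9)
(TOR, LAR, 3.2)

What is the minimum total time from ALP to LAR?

Compare a few routes:
ALP - IVY - VLY - TOR - LAR: 8.9+7.9+1.8+3.2 = 21.8
ALP - CEN - IVY - VLY - TOR - LAR: 8.7+0.9+7.9+1.8+3.2 = 22.5
Cheapest is ALP - IVY - VLY - TOR - LAR at 21.8 min.

21.8 min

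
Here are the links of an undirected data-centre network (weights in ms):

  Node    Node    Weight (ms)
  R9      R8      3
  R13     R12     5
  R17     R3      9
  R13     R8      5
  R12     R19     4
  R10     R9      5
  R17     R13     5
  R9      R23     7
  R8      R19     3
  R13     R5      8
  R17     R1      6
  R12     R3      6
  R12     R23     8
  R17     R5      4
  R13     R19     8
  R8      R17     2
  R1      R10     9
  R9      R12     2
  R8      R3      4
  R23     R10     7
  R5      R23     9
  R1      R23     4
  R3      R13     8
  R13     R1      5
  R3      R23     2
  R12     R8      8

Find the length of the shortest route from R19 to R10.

Running Dijkstra from R19:
R19: 0
R8: 3  (via R19)
R12: 4  (via R19)
R17: 5  (via R8)
R9: 6  (via R8)
R3: 7  (via R8)
R13: 8  (via R19)
R23: 9  (via R3)
R5: 9  (via R17)
R10: 11  (via R9)
Shortest route: R19 → R8 → R9 → R10 = 11 ms.

11 ms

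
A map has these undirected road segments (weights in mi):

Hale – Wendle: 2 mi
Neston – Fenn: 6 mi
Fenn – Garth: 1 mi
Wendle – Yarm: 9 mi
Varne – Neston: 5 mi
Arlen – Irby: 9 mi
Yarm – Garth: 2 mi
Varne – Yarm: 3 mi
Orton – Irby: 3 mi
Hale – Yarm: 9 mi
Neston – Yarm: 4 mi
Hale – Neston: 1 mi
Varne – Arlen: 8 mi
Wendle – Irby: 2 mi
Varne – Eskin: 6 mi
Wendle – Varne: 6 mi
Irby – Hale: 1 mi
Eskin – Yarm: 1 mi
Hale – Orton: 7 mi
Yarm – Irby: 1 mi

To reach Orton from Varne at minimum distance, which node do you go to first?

Compare a few routes:
Varne → Eskin → Yarm → Irby → Orton: 6+1+1+3 = 11
Varne → Neston → Hale → Irby → Orton: 5+1+1+3 = 10
Varne → Yarm → Irby → Orton: 3+1+3 = 7
The minimum is 7 mi via Varne → Yarm → Irby → Orton.
So from Varne the first move is to Yarm.

Yarm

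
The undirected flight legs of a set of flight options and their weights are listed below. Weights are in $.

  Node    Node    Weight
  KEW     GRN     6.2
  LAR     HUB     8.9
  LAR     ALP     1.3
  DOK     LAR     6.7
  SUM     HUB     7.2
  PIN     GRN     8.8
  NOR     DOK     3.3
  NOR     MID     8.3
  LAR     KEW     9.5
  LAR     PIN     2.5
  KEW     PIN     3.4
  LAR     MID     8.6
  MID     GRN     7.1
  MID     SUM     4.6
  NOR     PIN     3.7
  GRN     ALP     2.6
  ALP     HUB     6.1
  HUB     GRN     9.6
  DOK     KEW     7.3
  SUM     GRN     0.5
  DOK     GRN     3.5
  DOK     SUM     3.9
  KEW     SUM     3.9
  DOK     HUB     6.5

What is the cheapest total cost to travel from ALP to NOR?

Candidate routes:
ALP - LAR - DOK - NOR: 1.3+6.7+3.3 = 11.3
ALP - GRN - DOK - NOR: 2.6+3.5+3.3 = 9.4
ALP - LAR - PIN - NOR: 1.3+2.5+3.7 = 7.5
ALP - GRN - SUM - DOK - NOR: 2.6+0.5+3.9+3.3 = 10.3
Cheapest is ALP - LAR - PIN - NOR at $7.5.

$7.5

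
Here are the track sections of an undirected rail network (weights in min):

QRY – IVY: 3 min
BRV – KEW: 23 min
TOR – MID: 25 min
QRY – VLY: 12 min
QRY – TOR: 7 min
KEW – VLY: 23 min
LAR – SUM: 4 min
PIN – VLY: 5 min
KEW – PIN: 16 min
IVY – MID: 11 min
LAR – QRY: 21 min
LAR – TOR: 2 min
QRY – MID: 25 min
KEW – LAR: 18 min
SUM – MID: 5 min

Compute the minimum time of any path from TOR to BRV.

43 min

Candidate routes:
TOR–QRY–VLY–PIN–KEW–BRV: 7+12+5+16+23 = 63
TOR–QRY–VLY–KEW–BRV: 7+12+23+23 = 65
TOR–LAR–KEW–BRV: 2+18+23 = 43
The minimum is 43 min via TOR–LAR–KEW–BRV.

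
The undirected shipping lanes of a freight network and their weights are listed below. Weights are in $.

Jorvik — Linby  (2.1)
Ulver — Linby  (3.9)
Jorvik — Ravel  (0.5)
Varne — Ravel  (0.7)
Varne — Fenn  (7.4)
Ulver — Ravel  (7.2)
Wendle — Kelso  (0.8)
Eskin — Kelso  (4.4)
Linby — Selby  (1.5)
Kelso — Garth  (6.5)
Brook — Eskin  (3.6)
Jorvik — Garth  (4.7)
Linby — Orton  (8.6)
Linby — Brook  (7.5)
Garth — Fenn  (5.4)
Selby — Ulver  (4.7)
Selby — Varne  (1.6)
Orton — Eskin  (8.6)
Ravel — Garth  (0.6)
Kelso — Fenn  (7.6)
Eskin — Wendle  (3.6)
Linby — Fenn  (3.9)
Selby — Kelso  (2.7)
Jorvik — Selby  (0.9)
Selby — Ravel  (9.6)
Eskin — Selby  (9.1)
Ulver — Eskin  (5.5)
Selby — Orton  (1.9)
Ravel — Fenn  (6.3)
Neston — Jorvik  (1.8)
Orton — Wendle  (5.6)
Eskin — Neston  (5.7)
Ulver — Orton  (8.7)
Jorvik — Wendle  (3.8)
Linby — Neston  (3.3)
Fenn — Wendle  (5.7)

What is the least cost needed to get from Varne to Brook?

$10.6

Running Dijkstra from Varne:
Varne: 0
Ravel: 0.7  (via Varne)
Jorvik: 1.2  (via Ravel)
Garth: 1.3  (via Ravel)
Selby: 1.6  (via Varne)
Neston: 3  (via Jorvik)
Linby: 3.1  (via Selby)
Orton: 3.5  (via Selby)
Kelso: 4.3  (via Selby)
Wendle: 5  (via Jorvik)
Ulver: 6.3  (via Selby)
Fenn: 6.7  (via Garth)
Eskin: 8.6  (via Wendle)
Brook: 10.6  (via Linby)
Shortest route: Varne → Selby → Linby → Brook = $10.6.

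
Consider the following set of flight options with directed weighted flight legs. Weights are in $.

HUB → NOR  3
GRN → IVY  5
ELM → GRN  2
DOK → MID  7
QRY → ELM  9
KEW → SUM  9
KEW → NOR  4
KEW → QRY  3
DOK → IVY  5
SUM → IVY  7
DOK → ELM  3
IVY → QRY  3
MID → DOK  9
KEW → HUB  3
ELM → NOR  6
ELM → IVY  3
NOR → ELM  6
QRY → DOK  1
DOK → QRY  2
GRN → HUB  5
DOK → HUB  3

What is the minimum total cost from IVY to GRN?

$9

Enumerating some paths:
IVY–QRY–ELM–GRN: 3+9+2 = 14
IVY–QRY–DOK–HUB–NOR–ELM–GRN: 3+1+3+3+6+2 = 18
IVY–QRY–DOK–ELM–GRN: 3+1+3+2 = 9
Cheapest is IVY–QRY–DOK–ELM–GRN at $9.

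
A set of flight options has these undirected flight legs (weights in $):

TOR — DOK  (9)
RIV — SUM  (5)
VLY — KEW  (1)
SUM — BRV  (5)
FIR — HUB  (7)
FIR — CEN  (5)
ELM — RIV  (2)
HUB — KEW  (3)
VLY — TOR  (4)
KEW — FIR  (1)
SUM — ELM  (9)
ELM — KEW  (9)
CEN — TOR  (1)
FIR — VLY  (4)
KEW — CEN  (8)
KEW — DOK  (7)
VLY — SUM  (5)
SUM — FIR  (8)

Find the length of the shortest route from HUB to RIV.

$14

Candidate routes:
HUB → KEW → VLY → SUM → RIV: 3+1+5+5 = 14
HUB → KEW → FIR → SUM → RIV: 3+1+8+5 = 17
Cheapest is HUB → KEW → VLY → SUM → RIV at $14.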